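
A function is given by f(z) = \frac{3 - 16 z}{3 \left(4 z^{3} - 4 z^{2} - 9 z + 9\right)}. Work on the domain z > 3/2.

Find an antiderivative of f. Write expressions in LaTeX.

Factor the denominator (3 \left(z - 1\right) \left(2 z - 3\right) \left(2 z + 3\right)) and decompose: f = \frac{3}{5 \left(2 z + 3\right)} - \frac{7}{3 \left(2 z - 3\right)} + \frac{13}{15 \left(z - 1\right)}; each piece integrates to a log, atan, or power term.
Check: d/dz[\frac{- 35 \log{\left(z - \frac{3}{2} \right)} + 26 \log{\left(z - 1 \right)} + 9 \log{\left(z + \frac{3}{2} \right)}}{30}] = \frac{3 - 16 z}{12 z^{3} - 12 z^{2} - 27 z + 27}, which equals f(z).

An antiderivative is F(z) = \frac{- 35 \log{\left(z - \frac{3}{2} \right)} + 26 \log{\left(z - 1 \right)} + 9 \log{\left(z + \frac{3}{2} \right)}}{30}.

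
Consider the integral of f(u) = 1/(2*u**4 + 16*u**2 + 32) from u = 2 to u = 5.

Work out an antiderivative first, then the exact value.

For F(u) to be correct the identity F'(u) - f(u) = 0 must hold.
F(u) = (u**2*atan(u/2) + 2*u + 4*atan(u/2))/(32*(u**2 + 4)) is an antiderivative of f.
Check: d/du[(u**2*atan(u/2) + 2*u + 4*atan(u/2))/(32*(u**2 + 4))] = 1/(2*u**4 + 16*u**2 + 32) = f(u).
F(5) = 5/464 + atan(5/2)/32; F(2) = 1/64 + pi/128.
Integral = F(5) - F(2) = -pi/128 - 9/1856 + atan(5/2)/32.

Antiderivative: F(u) = (u**2*atan(u/2) + 2*u + 4*atan(u/2))/(32*(u**2 + 4)); value = -pi/128 - 9/1856 + atan(5/2)/32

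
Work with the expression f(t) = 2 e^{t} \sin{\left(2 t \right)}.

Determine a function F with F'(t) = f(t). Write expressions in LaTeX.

An antiderivative is F(t) = \frac{2 e^{t} \sin{\left(2 t \right)}}{5} - \frac{4 e^{t} \cos{\left(2 t \right)}}{5}.

A first test for any F(t): its t-derivative must equal f(t) identically.
Check: d/dt[\frac{2 e^{t} \sin{\left(2 t \right)}}{5} - \frac{4 e^{t} \cos{\left(2 t \right)}}{5}] = 2 e^{t} \sin{\left(2 t \right)} = f(t).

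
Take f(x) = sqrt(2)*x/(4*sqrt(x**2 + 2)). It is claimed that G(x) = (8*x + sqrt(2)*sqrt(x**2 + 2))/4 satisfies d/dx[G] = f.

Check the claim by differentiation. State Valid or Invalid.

d/dx[G] = (sqrt(2)*x + 8*sqrt(x**2 + 2))/(4*sqrt(x**2 + 2))
d/dx[G] - f(x) = 2 != 0.

Invalid: d/dx[G] - f = 2, which is not 0.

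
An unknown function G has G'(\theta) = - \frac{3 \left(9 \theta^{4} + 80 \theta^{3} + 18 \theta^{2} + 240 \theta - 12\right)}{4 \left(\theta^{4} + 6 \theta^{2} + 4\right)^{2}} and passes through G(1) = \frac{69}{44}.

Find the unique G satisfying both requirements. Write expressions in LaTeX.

G(\theta) = \frac{3 \left(3 \theta + 20\right)}{4 \left(\theta^{4} + 6 \theta^{2} + 4\right)}

G'(\theta) has the shape u'v + uv' for u = \frac{1}{\frac{\theta^{4}}{3} + 2 \theta^{2} + \frac{4}{3}} and v = \frac{3 \theta}{4} + 5 — it is the derivative of the product u*v.
A general antiderivative is \frac{\frac{3 \theta}{4} + 5}{\frac{\theta^{4}}{3} + 2 \theta^{2} + \frac{4}{3}} + C.
The condition gives C = \frac{69}{44} - (\frac{69}{44}) = 0.
So G(\theta) = \frac{3 \left(3 \theta + 20\right)}{4 \left(\theta^{4} + 6 \theta^{2} + 4\right)}.
Check: d/d\theta[\frac{3 \left(3 \theta + 20\right)}{4 \left(\theta^{4} + 6 \theta^{2} + 4\right)}] = \frac{- 27 \theta^{4} - 240 \theta^{3} - 54 \theta^{2} - 720 \theta + 36}{4 \theta^{8} + 48 \theta^{6} + 176 \theta^{4} + 192 \theta^{2} + 64}, which equals G'(\theta).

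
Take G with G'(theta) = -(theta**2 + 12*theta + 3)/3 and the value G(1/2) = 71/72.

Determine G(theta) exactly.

A first test for any G(theta): its theta-derivative must equal the given G'(theta).
A general antiderivative is -theta**3/9 - 2*theta**2 - theta + C.
The condition gives C = 71/72 - (-73/72) = 2.
So G(theta) = -theta**3/9 - 2*theta**2 - theta + 2.
Check: d/dtheta[-theta**3/9 - 2*theta**2 - theta + 2] = -theta**2/3 - 4*theta - 1, which equals G'(theta).

G(theta) = -theta**3/9 - 2*theta**2 - theta + 2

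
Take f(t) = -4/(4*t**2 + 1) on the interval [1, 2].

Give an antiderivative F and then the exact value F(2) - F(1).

Antiderivative: F(t) = -2*atan(2*t); value = -2*atan(4) + 2*atan(2)

Since d/dt undoes antidifferentiation here, F'(t) = f(t) is required of F(t).
F(t) = -2*atan(2*t) is an antiderivative of f.
Check: d/dt[-2*atan(2*t)] = -4/(4*t**2 + 1) = f(t).
F(2) = -2*atan(4); F(1) = -2*atan(2).
Integral = F(2) - F(1) = -2*atan(4) + 2*atan(2).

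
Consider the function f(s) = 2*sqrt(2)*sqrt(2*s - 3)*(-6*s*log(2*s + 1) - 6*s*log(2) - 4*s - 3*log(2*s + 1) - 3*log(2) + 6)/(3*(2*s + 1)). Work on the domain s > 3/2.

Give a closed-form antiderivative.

An antiderivative is F(s) = -2*sqrt(2)*(2*s - 3)**(3/2)*log(4*s + 2)/3.

Recognize the product-rule pattern: f = u'v + uv' with u = -8*(s - 3/2)**(3/2)/3, v = log(4*s + 2), so integration by parts undoes it.
Check: d/ds[-2*sqrt(2)*(2*s - 3)**(3/2)*log(4*s + 2)/3] = (-12*sqrt(2)*s*sqrt(2*s - 3)*log(2*s + 1) - 12*sqrt(2)*s*sqrt(2*s - 3)*log(2) - 8*sqrt(2)*s*sqrt(2*s - 3) - 6*sqrt(2)*sqrt(2*s - 3)*log(2*s + 1) - 6*sqrt(2)*sqrt(2*s - 3)*log(2) + 12*sqrt(2)*sqrt(2*s - 3))/(6*s + 3), which equals f(s).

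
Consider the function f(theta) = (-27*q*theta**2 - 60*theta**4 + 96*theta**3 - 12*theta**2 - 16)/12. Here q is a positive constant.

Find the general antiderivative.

F(theta) = -(9*q*theta**3 + 12*theta**5 - 24*theta**4 + 4*theta**3 + 16*theta - 48)/12 + C

Recover f(theta) by differentiating a candidate F(theta); any mismatch rules it out.
Check: d/dtheta[-(9*q*theta**3 + 12*theta**5 - 24*theta**4 + 4*theta**3 + 16*theta - 48)/12] = -9*q*theta**2/4 - 5*theta**4 + 8*theta**3 - theta**2 - 4/3, which equals f(theta).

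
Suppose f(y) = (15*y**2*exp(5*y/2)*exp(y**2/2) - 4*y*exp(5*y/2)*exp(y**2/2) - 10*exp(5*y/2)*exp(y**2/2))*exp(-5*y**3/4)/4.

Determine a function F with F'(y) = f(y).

f matches the chain-rule pattern g'(h)*h' with inner function h(y) = -5*y**3/4 + y**2/2 + 5*y/2; substituting u = h(y) collapses the integral.
Check: d/dy[-exp(-5*y**3/4 + y**2/2 + 5*y/2)] = 15*y**2*exp(5*y/2)*exp(y**2/2)*exp(-5*y**3/4)/4 - y*exp(5*y/2)*exp(y**2/2)*exp(-5*y**3/4) - 5*exp(5*y/2)*exp(y**2/2)*exp(-5*y**3/4)/2, which equals f(y).

An antiderivative is F(y) = -exp(-5*y**3/4 + y**2/2 + 5*y/2).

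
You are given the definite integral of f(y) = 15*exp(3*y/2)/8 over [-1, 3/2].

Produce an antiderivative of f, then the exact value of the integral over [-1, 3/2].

Any candidate F(y) must reproduce f(y) exactly when differentiated.
F(y) = 5*exp(3*y/2)/4 is an antiderivative of f.
Check: d/dy[5*exp(3*y/2)/4] = 15*exp(3*y/2)/8 = f(y).
F(3/2) = 5*exp(9/4)/4; F(-1) = 5*exp(-3/2)/4.
Integral = F(3/2) - F(-1) = -5*exp(-3/2)/4 + 5*exp(9/4)/4.

Antiderivative: F(y) = 5*exp(3*y/2)/4; value = -5*exp(-3/2)/4 + 5*exp(9/4)/4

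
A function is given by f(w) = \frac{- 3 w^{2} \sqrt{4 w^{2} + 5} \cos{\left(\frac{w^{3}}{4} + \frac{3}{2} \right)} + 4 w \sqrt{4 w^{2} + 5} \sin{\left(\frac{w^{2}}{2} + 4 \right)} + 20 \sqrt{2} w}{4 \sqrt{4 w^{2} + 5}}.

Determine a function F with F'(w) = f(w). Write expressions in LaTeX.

Whatever form F(w) takes, F'(w) = f(w) is non-negotiable.
Check: d/dw[\frac{5 \sqrt{2 w^{2} + \frac{5}{2}}}{2} - \sin{\left(\frac{w^{3}}{4} + \frac{3}{2} \right)} - \cos{\left(\frac{w^{2}}{2} + 4 \right)}] = \frac{- 3 w^{2} \sqrt{4 w^{2} + 5} \cos{\left(\frac{w^{3}}{4} + \frac{3}{2} \right)} + 4 w \sqrt{4 w^{2} + 5} \sin{\left(\frac{w^{2}}{2} + 4 \right)} + 20 \sqrt{2} w}{4 \sqrt{4 w^{2} + 5}} = f(w).

An antiderivative is F(w) = \frac{5 \sqrt{2 w^{2} + \frac{5}{2}}}{2} - \sin{\left(\frac{w^{3}}{4} + \frac{3}{2} \right)} - \cos{\left(\frac{w^{2}}{2} + 4 \right)}.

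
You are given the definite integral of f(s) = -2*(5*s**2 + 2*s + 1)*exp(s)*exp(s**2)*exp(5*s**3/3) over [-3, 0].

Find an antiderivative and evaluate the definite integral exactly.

The substitution u = 5*s**3/3 + s**2 + s works: f is exactly (dF/du)*(du/ds) for that inner function.
F(s) = -2*exp(5*s**3/3 + s**2 + s) is an antiderivative of f.
Check: d/ds[-2*exp(5*s**3/3 + s**2 + s)] = -10*s**2*exp(s)*exp(s**2)*exp(5*s**3/3) - 4*s*exp(s)*exp(s**2)*exp(5*s**3/3) - 2*exp(s)*exp(s**2)*exp(5*s**3/3), which equals f(s).
F(0) = -2; F(-3) = -2*exp(-39).
Integral = F(0) - F(-3) = -2 + 2*exp(-39).

Antiderivative: F(s) = -2*exp(5*s**3/3 + s**2 + s); value = -2 + 2*exp(-39)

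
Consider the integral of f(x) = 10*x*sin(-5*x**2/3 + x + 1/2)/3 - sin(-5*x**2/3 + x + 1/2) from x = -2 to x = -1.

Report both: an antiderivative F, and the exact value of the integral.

f matches the chain-rule pattern g'(h)*h' with inner function h(x) = -5*x**2/3 + x + 1/2; substituting u = h(x) collapses the integral.
F(x) = cos(-5*x**2/3 + x + 1/2) is an antiderivative of f.
Check: d/dx[cos(-5*x**2/3 + x + 1/2)] = 10*x*sin(-5*x**2/3 + x + 1/2)/3 - sin(-5*x**2/3 + x + 1/2) = f(x).
F(-1) = cos(13/6); F(-2) = cos(49/6).
Integral = F(-1) - F(-2) = cos(13/6) - cos(49/6).

Antiderivative: F(x) = cos(-5*x**2/3 + x + 1/2); value = cos(13/6) - cos(49/6)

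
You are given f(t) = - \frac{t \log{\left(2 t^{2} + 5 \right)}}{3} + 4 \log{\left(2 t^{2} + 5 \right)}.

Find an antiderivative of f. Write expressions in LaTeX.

An antiderivative is F(t) = \frac{t^{2}}{6} - 8 t + \left(- \frac{t^{2}}{6} + 4 t\right) \log{\left(2 t^{2} + 5 \right)} - \frac{5 \log{\left(t^{2} + \frac{5}{2} \right)}}{12} + 4 \sqrt{10} \operatorname{atan}{\left(\frac{\sqrt{10} t}{5} \right)}.

Integrate term by term and add the pieces.
Check: d/dt[\frac{t^{2}}{6} - 8 t + \left(- \frac{t^{2}}{6} + 4 t\right) \log{\left(2 t^{2} + 5 \right)} - \frac{5 \log{\left(t^{2} + \frac{5}{2} \right)}}{12} + 4 \sqrt{10} \operatorname{atan}{\left(\frac{\sqrt{10} t}{5} \right)}] = - \frac{t \log{\left(2 t^{2} + 5 \right)}}{3} + 4 \log{\left(2 t^{2} + 5 \right)} = f(t).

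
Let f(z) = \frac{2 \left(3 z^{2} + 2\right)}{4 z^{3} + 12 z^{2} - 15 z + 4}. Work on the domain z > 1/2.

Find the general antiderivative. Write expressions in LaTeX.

F(z) = \frac{43 \log{\left(z - \frac{1}{2} \right)}}{162} + \frac{100 \log{\left(z + 4 \right)}}{81} - \frac{11}{36 z - 18} + C

Factor the denominator (\left(z + 4\right) \left(2 z - 1\right)^{2}) and decompose: f = \frac{43}{81 \left(2 z - 1\right)} + \frac{11}{9 \left(2 z - 1\right)^{2}} + \frac{100}{81 \left(z + 4\right)}; each piece integrates to a log, atan, or power term.
Check: d/dz[\frac{43 \log{\left(z - \frac{1}{2} \right)}}{162} + \frac{100 \log{\left(z + 4 \right)}}{81} - \frac{11}{36 z - 18}] = \frac{6 z^{2} + 4}{4 z^{3} + 12 z^{2} - 15 z + 4}, which equals f(z).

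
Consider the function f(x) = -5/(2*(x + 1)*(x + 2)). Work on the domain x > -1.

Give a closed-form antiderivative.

Factor the denominator (2*(x + 1)*(x + 2)) and decompose: f = 5/(2*(x + 2)) - 5/(2*(x + 1)); each piece integrates to a log, atan, or power term.
Check: d/dx[-5*log(x + 1)/2 + 5*log(x + 2)/2] = -5/(2*x**2 + 6*x + 4), which equals f(x).

An antiderivative is F(x) = -5*log(x + 1)/2 + 5*log(x + 2)/2.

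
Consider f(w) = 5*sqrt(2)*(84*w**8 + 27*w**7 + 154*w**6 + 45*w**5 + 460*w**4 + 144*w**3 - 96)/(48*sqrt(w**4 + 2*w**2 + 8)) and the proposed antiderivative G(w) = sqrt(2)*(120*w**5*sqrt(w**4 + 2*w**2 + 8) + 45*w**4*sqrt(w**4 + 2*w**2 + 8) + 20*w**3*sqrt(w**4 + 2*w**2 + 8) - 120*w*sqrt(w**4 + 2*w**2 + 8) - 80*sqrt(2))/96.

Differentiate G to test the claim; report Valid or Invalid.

d/dw[G] = (420*sqrt(2)*w**8 + 135*sqrt(2)*w**7 + 770*sqrt(2)*w**6 + 225*sqrt(2)*w**5 + 2300*sqrt(2)*w**4 + 720*sqrt(2)*w**3 - 480*sqrt(2))/(48*sqrt(w**4 + 2*w**2 + 8))
This equals f(w) exactly, so the claim holds.

Valid. The derivative of G reproduces f.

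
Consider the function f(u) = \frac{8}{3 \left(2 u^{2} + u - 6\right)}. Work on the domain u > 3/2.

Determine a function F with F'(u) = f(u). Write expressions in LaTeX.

Factor the denominator (3 \left(u + 2\right) \left(2 u - 3\right)) and decompose: f = \frac{16}{21 \left(2 u - 3\right)} - \frac{8}{21 \left(u + 2\right)}; each piece integrates to a log, atan, or power term.
Check: d/du[\frac{8 \left(\log{\left(u - \frac{3}{2} \right)} - \log{\left(u + 2 \right)}\right)}{21}] = \frac{8}{6 u^{2} + 3 u - 18}, which equals f(u).

An antiderivative is F(u) = \frac{8 \left(\log{\left(u - \frac{3}{2} \right)} - \log{\left(u + 2 \right)}\right)}{21}.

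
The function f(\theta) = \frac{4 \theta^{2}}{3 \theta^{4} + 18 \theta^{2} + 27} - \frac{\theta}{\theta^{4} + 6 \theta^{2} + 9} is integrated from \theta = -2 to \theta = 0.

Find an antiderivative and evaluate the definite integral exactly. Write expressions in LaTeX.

Antiderivative: F(\theta) = \frac{4 \sqrt{3} \theta^{2} \operatorname{atan}{\left(\frac{\sqrt{3} \theta}{3} \right)} - 12 \theta + 12 \sqrt{3} \operatorname{atan}{\left(\frac{\sqrt{3} \theta}{3} \right)} + 9}{18 \left(\theta^{2} + 3\right)}; value = - \frac{2}{21} + \frac{2 \sqrt{3} \operatorname{atan}{\left(\frac{2 \sqrt{3}}{3} \right)}}{9}

The integrand splits into summands that can be handled one at a time.
F(\theta) = \frac{4 \sqrt{3} \theta^{2} \operatorname{atan}{\left(\frac{\sqrt{3} \theta}{3} \right)} - 12 \theta + 12 \sqrt{3} \operatorname{atan}{\left(\frac{\sqrt{3} \theta}{3} \right)} + 9}{18 \left(\theta^{2} + 3\right)} is an antiderivative of f.
Check: d/d\theta[\frac{4 \sqrt{3} \theta^{2} \operatorname{atan}{\left(\frac{\sqrt{3} \theta}{3} \right)} - 12 \theta + 12 \sqrt{3} \operatorname{atan}{\left(\frac{\sqrt{3} \theta}{3} \right)} + 9}{18 \left(\theta^{2} + 3\right)}] = \frac{4 \theta^{2} - 3 \theta}{3 \theta^{4} + 18 \theta^{2} + 27}, which equals f(\theta).
F(0) = \frac{1}{6}; F(-2) = - \frac{2 \sqrt{3} \operatorname{atan}{\left(\frac{2 \sqrt{3}}{3} \right)}}{9} + \frac{11}{42}.
Integral = F(0) - F(-2) = - \frac{2}{21} + \frac{2 \sqrt{3} \operatorname{atan}{\left(\frac{2 \sqrt{3}}{3} \right)}}{9}.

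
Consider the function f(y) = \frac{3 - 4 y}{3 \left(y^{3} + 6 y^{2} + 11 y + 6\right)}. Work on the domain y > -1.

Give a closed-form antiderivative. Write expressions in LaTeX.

The denominator factors as 3 \left(y + 1\right) \left(y + 2\right) \left(y + 3\right); partial fractions split f into directly integrable pieces: \frac{5}{2 \left(y + 3\right)} - \frac{11}{3 \left(y + 2\right)} + \frac{7}{6 \left(y + 1\right)}.
Check: d/dy[\frac{7 \log{\left(y + 1 \right)} - 22 \log{\left(y + 2 \right)} + 15 \log{\left(y + 3 \right)}}{6}] = \frac{3 - 4 y}{3 y^{3} + 18 y^{2} + 33 y + 18}, which equals f(y).

An antiderivative is F(y) = \frac{7 \log{\left(y + 1 \right)} - 22 \log{\left(y + 2 \right)} + 15 \log{\left(y + 3 \right)}}{6}.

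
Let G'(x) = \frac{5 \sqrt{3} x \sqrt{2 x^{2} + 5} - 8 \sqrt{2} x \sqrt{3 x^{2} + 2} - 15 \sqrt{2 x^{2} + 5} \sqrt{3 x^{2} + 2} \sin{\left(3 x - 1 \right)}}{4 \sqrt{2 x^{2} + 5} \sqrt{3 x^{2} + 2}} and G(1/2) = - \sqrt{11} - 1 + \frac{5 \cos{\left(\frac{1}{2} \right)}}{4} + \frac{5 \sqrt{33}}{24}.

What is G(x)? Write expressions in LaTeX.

G(x) = \frac{5 \sqrt{x^{2} + \frac{2}{3}}}{4} - 2 \sqrt{x^{2} + \frac{5}{2}} + \frac{5 \cos{\left(3 x - 1 \right)}}{4} - 1

The proposed G(x) is checked by its d/dx: the result must match the given G'(x).
A general antiderivative is \frac{5 \sqrt{x^{2} + \frac{2}{3}}}{4} - 2 \sqrt{x^{2} + \frac{5}{2}} + \frac{5 \cos{\left(3 x - 1 \right)}}{4} + C.
The condition gives C = - \sqrt{11} - 1 + \frac{5 \cos{\left(\frac{1}{2} \right)}}{4} + \frac{5 \sqrt{33}}{24} - (- \sqrt{11} + \frac{5 \cos{\left(\frac{1}{2} \right)}}{4} + \frac{5 \sqrt{33}}{24}) = -1.
So G(x) = \frac{5 \sqrt{x^{2} + \frac{2}{3}}}{4} - 2 \sqrt{x^{2} + \frac{5}{2}} + \frac{5 \cos{\left(3 x - 1 \right)}}{4} - 1.
Check: d/dx[\frac{5 \sqrt{x^{2} + \frac{2}{3}}}{4} - 2 \sqrt{x^{2} + \frac{5}{2}} + \frac{5 \cos{\left(3 x - 1 \right)}}{4} - 1] = \frac{5 \sqrt{3} x \sqrt{2 x^{2} + 5} - 8 \sqrt{2} x \sqrt{3 x^{2} + 2} - 15 \sqrt{2 x^{2} + 5} \sqrt{3 x^{2} + 2} \sin{\left(3 x - 1 \right)}}{4 \sqrt{2 x^{2} + 5} \sqrt{3 x^{2} + 2}} = G'(x).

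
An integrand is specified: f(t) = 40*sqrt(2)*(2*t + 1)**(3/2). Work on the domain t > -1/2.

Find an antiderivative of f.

Recover f(t) by differentiating a candidate F(t); any mismatch rules it out.
Check: d/dt[2*(4*t + 2)**(5/2)] = 80*sqrt(2)*t*sqrt(2*t + 1) + 40*sqrt(2)*sqrt(2*t + 1), which equals f(t).

An antiderivative is F(t) = 2*(4*t + 2)**(5/2).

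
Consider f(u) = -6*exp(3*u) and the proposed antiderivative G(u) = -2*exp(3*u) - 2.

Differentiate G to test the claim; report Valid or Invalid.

Valid - differentiating G returns exactly f.

d/du[G] = -6*exp(3*u)
This equals f(u) exactly, so the claim holds.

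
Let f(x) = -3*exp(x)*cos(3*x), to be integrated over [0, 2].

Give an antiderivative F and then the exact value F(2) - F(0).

Differentiate the proposed F(x) back; it has to land on f(x) exactly.
F(x) = -9*exp(x)*sin(3*x)/10 - 3*exp(x)*cos(3*x)/10 is an antiderivative of f.
Check: d/dx[-9*exp(x)*sin(3*x)/10 - 3*exp(x)*cos(3*x)/10] = -3*exp(x)*cos(3*x) = f(x).
F(2) = -3*exp(2)*cos(6)/10 - 9*exp(2)*sin(6)/10; F(0) = -3/10.
Integral = F(2) - F(0) = -3*exp(2)*cos(6)/10 + 3/10 - 9*exp(2)*sin(6)/10.

Antiderivative: F(x) = -9*exp(x)*sin(3*x)/10 - 3*exp(x)*cos(3*x)/10; value = -3*exp(2)*cos(6)/10 + 3/10 - 9*exp(2)*sin(6)/10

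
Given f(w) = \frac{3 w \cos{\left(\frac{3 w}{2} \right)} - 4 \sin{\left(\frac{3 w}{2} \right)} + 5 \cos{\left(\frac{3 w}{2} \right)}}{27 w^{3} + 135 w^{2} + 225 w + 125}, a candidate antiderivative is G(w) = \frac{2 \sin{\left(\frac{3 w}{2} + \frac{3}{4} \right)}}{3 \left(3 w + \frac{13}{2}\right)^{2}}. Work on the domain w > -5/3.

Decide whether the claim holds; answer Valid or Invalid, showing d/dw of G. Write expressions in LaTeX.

d/dw[G] = \frac{24 w \cos{\left(\frac{3 w}{2} + \frac{3}{4} \right)} - 32 \sin{\left(\frac{3 w}{2} + \frac{3}{4} \right)} + 52 \cos{\left(\frac{3 w}{2} + \frac{3}{4} \right)}}{216 w^{3} + 1404 w^{2} + 3042 w + 2197}
d/dw[G] - f(w) = \frac{- 648 w^{4} \cos{\left(\frac{3 w}{2} \right)} + 648 w^{4} \cos{\left(\frac{3 w}{2} + \frac{3}{4} \right)} + 864 w^{3} \sin{\left(\frac{3 w}{2} \right)} - 864 w^{3} \sin{\left(\frac{3 w}{2} + \frac{3}{4} \right)} - 5292 w^{3} \cos{\left(\frac{3 w}{2} \right)} + 4644 w^{3} \cos{\left(\frac{3 w}{2} + \frac{3}{4} \right)} + 5616 w^{2} \sin{\left(\frac{3 w}{2} \right)} - 4320 w^{2} \sin{\left(\frac{3 w}{2} + \frac{3}{4} \right)} - 16146 w^{2} \cos{\left(\frac{3 w}{2} \right)} + 12420 w^{2} \cos{\left(\frac{3 w}{2} + \frac{3}{4} \right)} + 12168 w \sin{\left(\frac{3 w}{2} \right)} - 7200 w \sin{\left(\frac{3 w}{2} + \frac{3}{4} \right)} - 21801 w \cos{\left(\frac{3 w}{2} \right)} + 14700 w \cos{\left(\frac{3 w}{2} + \frac{3}{4} \right)} + 8788 \sin{\left(\frac{3 w}{2} \right)} - 4000 \sin{\left(\frac{3 w}{2} + \frac{3}{4} \right)} - 10985 \cos{\left(\frac{3 w}{2} \right)} + 6500 \cos{\left(\frac{3 w}{2} + \frac{3}{4} \right)}}{5832 w^{6} + 67068 w^{5} + 320274 w^{4} + 812889 w^{3} + 1156545 w^{2} + 874575 w + 274625} != 0.

Invalid: d/dw[G] - f = \frac{- 648 w^{4} \cos{\left(\frac{3 w}{2} \right)} + 648 w^{4} \cos{\left(\frac{3 w}{2} + \frac{3}{4} \right)} + 864 w^{3} \sin{\left(\frac{3 w}{2} \right)} - 864 w^{3} \sin{\left(\frac{3 w}{2} + \frac{3}{4} \right)} - 5292 w^{3} \cos{\left(\frac{3 w}{2} \right)} + 4644 w^{3} \cos{\left(\frac{3 w}{2} + \frac{3}{4} \right)} + 5616 w^{2} \sin{\left(\frac{3 w}{2} \right)} - 4320 w^{2} \sin{\left(\frac{3 w}{2} + \frac{3}{4} \right)} - 16146 w^{2} \cos{\left(\frac{3 w}{2} \right)} + 12420 w^{2} \cos{\left(\frac{3 w}{2} + \frac{3}{4} \right)} + 12168 w \sin{\left(\frac{3 w}{2} \right)} - 7200 w \sin{\left(\frac{3 w}{2} + \frac{3}{4} \right)} - 21801 w \cos{\left(\frac{3 w}{2} \right)} + 14700 w \cos{\left(\frac{3 w}{2} + \frac{3}{4} \right)} + 8788 \sin{\left(\frac{3 w}{2} \right)} - 4000 \sin{\left(\frac{3 w}{2} + \frac{3}{4} \right)} - 10985 \cos{\left(\frac{3 w}{2} \right)} + 6500 \cos{\left(\frac{3 w}{2} + \frac{3}{4} \right)}}{5832 w^{6} + 67068 w^{5} + 320274 w^{4} + 812889 w^{3} + 1156545 w^{2} + 874575 w + 274625}, which is not 0.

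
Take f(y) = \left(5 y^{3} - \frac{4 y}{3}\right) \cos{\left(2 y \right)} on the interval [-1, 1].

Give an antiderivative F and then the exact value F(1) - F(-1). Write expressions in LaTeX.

Check any antiderivative F(y) by computing F'(y) and comparing it with f(y).
F(y) = \frac{5 y^{3} \sin{\left(2 y \right)}}{2} + \frac{15 y^{2} \cos{\left(2 y \right)}}{4} - \frac{53 y \sin{\left(2 y \right)}}{12} - \frac{53 \cos{\left(2 y \right)}}{24} is an antiderivative of f.
Check: d/dy[\frac{5 y^{3} \sin{\left(2 y \right)}}{2} + \frac{15 y^{2} \cos{\left(2 y \right)}}{4} - \frac{53 y \sin{\left(2 y \right)}}{12} - \frac{53 \cos{\left(2 y \right)}}{24}] = 5 y^{3} \cos{\left(2 y \right)} - \frac{4 y \cos{\left(2 y \right)}}{3}, which equals f(y).
F(1) = - \frac{23 \sin{\left(2 \right)}}{12} + \frac{37 \cos{\left(2 \right)}}{24}; F(-1) = - \frac{23 \sin{\left(2 \right)}}{12} + \frac{37 \cos{\left(2 \right)}}{24}.
Integral = F(1) - F(-1) = 0.

Antiderivative: F(y) = \frac{5 y^{3} \sin{\left(2 y \right)}}{2} + \frac{15 y^{2} \cos{\left(2 y \right)}}{4} - \frac{53 y \sin{\left(2 y \right)}}{12} - \frac{53 \cos{\left(2 y \right)}}{24}; value = 0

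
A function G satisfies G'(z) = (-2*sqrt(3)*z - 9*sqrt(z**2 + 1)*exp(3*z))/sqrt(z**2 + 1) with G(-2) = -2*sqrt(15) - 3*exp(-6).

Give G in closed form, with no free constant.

Check a candidate G(z) by differentiating: d/dz[G] must match the given G'(z).
A general antiderivative is -2*sqrt(3*z**2 + 3) - 3*exp(3*z) + C.
The condition gives C = -2*sqrt(15) - 3*exp(-6) - (-2*sqrt(15) - 3*exp(-6)) = 0.
So G(z) = -2*sqrt(3)*sqrt(z**2 + 1) - 3*exp(3*z).
Check: d/dz[-2*sqrt(3)*sqrt(z**2 + 1) - 3*exp(3*z)] = (-2*sqrt(3)*z - 9*sqrt(z**2 + 1)*exp(3*z))/sqrt(z**2 + 1) = G'(z).

G(z) = -2*sqrt(3)*sqrt(z**2 + 1) - 3*exp(3*z)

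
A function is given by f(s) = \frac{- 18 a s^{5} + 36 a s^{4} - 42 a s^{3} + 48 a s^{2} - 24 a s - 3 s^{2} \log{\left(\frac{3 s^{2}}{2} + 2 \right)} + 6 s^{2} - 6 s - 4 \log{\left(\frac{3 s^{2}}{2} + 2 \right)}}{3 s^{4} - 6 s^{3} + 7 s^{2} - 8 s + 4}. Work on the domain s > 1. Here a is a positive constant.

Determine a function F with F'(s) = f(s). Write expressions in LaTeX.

For F(s) to be correct the identity F'(s) - f(s) = 0 must hold.
Check: d/ds[\frac{- 3 a s^{2} \left(s - 1\right) + \log{\left(\frac{3 s^{2}}{2} + 2 \right)}}{s - 1}] = \frac{- 18 a s^{5} + 36 a s^{4} - 42 a s^{3} + 48 a s^{2} - 24 a s - 3 s^{2} \log{\left(\frac{3 s^{2}}{2} + 2 \right)} + 6 s^{2} - 6 s - 4 \log{\left(\frac{3 s^{2}}{2} + 2 \right)}}{3 s^{4} - 6 s^{3} + 7 s^{2} - 8 s + 4} = f(s).

An antiderivative is F(s) = \frac{- 3 a s^{2} \left(s - 1\right) + \log{\left(\frac{3 s^{2}}{2} + 2 \right)}}{s - 1}.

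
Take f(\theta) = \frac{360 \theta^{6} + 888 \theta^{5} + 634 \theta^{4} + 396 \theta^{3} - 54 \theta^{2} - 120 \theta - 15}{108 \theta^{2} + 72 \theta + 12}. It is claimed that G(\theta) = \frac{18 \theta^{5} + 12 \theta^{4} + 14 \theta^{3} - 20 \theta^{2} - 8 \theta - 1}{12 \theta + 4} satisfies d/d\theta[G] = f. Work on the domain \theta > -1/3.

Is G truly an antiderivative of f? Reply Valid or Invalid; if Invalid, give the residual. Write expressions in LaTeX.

d/d\theta[G] = \frac{216 \theta^{5} + 198 \theta^{4} + 132 \theta^{3} - 18 \theta^{2} - 40 \theta - 5}{36 \theta^{2} + 24 \theta + 4}
d/d\theta[G] - f(\theta) = - \frac{10 \theta^{4}}{3} != 0.

Invalid: d/d\theta[G] - f = - \frac{10 \theta^{4}}{3}, which is not 0.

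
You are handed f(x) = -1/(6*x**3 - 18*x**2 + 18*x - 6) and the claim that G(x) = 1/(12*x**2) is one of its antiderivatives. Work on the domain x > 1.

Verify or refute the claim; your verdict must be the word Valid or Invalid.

Invalid: d/dx[G] - f = (3*x**2 - 3*x + 1)/(6*x**6 - 18*x**5 + 18*x**4 - 6*x**3), which is not 0.

d/dx[G] = -1/(6*x**3)
d/dx[G] - f(x) = (3*x**2 - 3*x + 1)/(6*x**6 - 18*x**5 + 18*x**4 - 6*x**3) != 0.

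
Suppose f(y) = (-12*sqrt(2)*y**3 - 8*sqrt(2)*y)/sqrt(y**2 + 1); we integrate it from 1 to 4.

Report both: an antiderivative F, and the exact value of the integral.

Antiderivative: F(y) = -4*y**2*sqrt(2*y**2 + 2); value = 8 - 64*sqrt(34)

Recognize the product-rule pattern: f = u'v + uv' with u = -4*y**2, v = sqrt(2*y**2 + 2), so integration by parts undoes it.
F(y) = -4*y**2*sqrt(2*y**2 + 2) is an antiderivative of f.
Check: d/dy[-4*y**2*sqrt(2*y**2 + 2)] = (-12*sqrt(2)*y**3 - 8*sqrt(2)*y)/sqrt(y**2 + 1) = f(y).
F(4) = -64*sqrt(34); F(1) = -8.
Integral = F(4) - F(1) = 8 - 64*sqrt(34).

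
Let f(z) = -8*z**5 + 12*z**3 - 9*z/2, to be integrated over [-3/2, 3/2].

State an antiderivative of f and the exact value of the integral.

Antiderivative: F(z) = -4*z**6/3 + 3*z**4 - 9*z**2/4; value = 0

f matches the chain-rule pattern g'(h)*h' with inner function h(z) = z**2 - 3/4; substituting u = h(z) collapses the integral.
F(z) = -4*z**6/3 + 3*z**4 - 9*z**2/4 is an antiderivative of f.
Check: d/dz[-4*z**6/3 + 3*z**4 - 9*z**2/4] = -8*z**5 + 12*z**3 - 9*z/2 = f(z).
F(3/2) = -81/16; F(-3/2) = -81/16.
Integral = F(3/2) - F(-3/2) = 0.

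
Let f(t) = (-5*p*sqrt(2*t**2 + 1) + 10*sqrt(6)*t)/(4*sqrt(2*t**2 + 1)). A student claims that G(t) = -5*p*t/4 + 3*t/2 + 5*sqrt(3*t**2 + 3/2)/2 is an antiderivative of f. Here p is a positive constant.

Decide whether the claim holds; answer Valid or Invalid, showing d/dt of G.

Invalid: d/dt[G] - f = 3/2, which is not 0.

d/dt[G] = (-5*p*sqrt(2*t**2 + 1) + 10*sqrt(6)*t + 6*sqrt(2*t**2 + 1))/(4*sqrt(2*t**2 + 1))
d/dt[G] - f(t) = 3/2 != 0.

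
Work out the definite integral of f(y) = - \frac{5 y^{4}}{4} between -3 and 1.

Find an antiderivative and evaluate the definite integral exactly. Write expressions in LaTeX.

A first test for any F(y): its y-derivative must equal f(y) identically.
F(y) = - \frac{y^{5} + 4}{4} is an antiderivative of f.
Check: d/dy[- \frac{y^{5} + 4}{4}] = - \frac{5 y^{4}}{4} = f(y).
F(1) = - \frac{5}{4}; F(-3) = \frac{239}{4}.
Integral = F(1) - F(-3) = -61.

Antiderivative: F(y) = - \frac{y^{5} + 4}{4}; value = -61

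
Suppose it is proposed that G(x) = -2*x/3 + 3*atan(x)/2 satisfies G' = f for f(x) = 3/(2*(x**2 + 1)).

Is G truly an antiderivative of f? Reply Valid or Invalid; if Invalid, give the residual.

Invalid: d/dx[G] - f = -2/3, which is not 0.

d/dx[G] = (5 - 4*x**2)/(6*x**2 + 6)
d/dx[G] - f(x) = -2/3 != 0.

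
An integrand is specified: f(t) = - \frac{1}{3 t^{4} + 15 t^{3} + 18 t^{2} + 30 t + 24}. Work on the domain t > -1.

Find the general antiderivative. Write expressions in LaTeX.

F(t) = - \frac{12 \log{\left(t + 1 \right)} - 2 \log{\left(t + 4 \right)} - 5 \log{\left(t^{2} + 2 \right)} + 2 \sqrt{2} \operatorname{atan}{\left(\frac{\sqrt{2} t}{2} \right)}}{324} + C

The denominator factors as 3 \left(t + 1\right) \left(t + 4\right) \left(t^{2} + 2\right); partial fractions split f into directly integrable pieces: \frac{5 t - 2}{162 \left(t^{2} + 2\right)} + \frac{1}{162 \left(t + 4\right)} - \frac{1}{27 \left(t + 1\right)}.
Check: d/dt[- \frac{12 \log{\left(t + 1 \right)} - 2 \log{\left(t + 4 \right)} - 5 \log{\left(t^{2} + 2 \right)} + 2 \sqrt{2} \operatorname{atan}{\left(\frac{\sqrt{2} t}{2} \right)}}{324}] = - \frac{1}{3 t^{4} + 15 t^{3} + 18 t^{2} + 30 t + 24} = f(t).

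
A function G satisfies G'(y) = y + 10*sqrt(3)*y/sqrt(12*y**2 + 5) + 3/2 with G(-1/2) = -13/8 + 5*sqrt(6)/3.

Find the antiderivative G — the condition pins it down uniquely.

The integrand splits into summands that can be handled one at a time.
A general antiderivative is y**2/2 + 3*y/2 + 5*sqrt(4*y**2 + 5/3)/2 - 2 + C.
The condition gives C = -13/8 + 5*sqrt(6)/3 - (-21/8 + 5*sqrt(6)/3) = 1.
So G(y) = sqrt(3)*(sqrt(3)*y**2 + 3*sqrt(3)*y + 5*sqrt(12*y**2 + 5) - 2*sqrt(3))/6.
Check: d/dy[sqrt(3)*(sqrt(3)*y**2 + 3*sqrt(3)*y + 5*sqrt(12*y**2 + 5) - 2*sqrt(3))/6] = (2*y*sqrt(12*y**2 + 5) + 20*sqrt(3)*y + 3*sqrt(12*y**2 + 5))/(2*sqrt(12*y**2 + 5)), which equals G'(y).

G(y) = sqrt(3)*(sqrt(3)*y**2 + 3*sqrt(3)*y + 5*sqrt(12*y**2 + 5) - 2*sqrt(3))/6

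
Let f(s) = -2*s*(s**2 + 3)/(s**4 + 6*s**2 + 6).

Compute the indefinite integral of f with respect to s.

f matches the chain-rule pattern g'(h)*h' with inner function h(s) = s**4/2 + 3*s**2 + 3; substituting u = h(s) collapses the integral.
Check: d/ds[-log(s**4/2 + 3*s**2 + 3)/2] = (-2*s**3 - 6*s)/(s**4 + 6*s**2 + 6), which equals f(s).

F(s) = -log(s**4/2 + 3*s**2 + 3)/2 + C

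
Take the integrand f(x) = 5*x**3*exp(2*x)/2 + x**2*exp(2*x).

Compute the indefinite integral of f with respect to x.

f has the shape u'v + uv' for u = 5*x**3/4 - 11*x**2/8 + 11*x/8 - 11/16 and v = exp(2*x) — it is the derivative of the product u*v.
Check: d/dx[5*x**3*exp(2*x)/4 - 11*x**2*exp(2*x)/8 + 11*x*exp(2*x)/8 - 11*exp(2*x)/16] = 5*x**3*exp(2*x)/2 + x**2*exp(2*x) = f(x).

F(x) = 5*x**3*exp(2*x)/4 - 11*x**2*exp(2*x)/8 + 11*x*exp(2*x)/8 - 11*exp(2*x)/16 + C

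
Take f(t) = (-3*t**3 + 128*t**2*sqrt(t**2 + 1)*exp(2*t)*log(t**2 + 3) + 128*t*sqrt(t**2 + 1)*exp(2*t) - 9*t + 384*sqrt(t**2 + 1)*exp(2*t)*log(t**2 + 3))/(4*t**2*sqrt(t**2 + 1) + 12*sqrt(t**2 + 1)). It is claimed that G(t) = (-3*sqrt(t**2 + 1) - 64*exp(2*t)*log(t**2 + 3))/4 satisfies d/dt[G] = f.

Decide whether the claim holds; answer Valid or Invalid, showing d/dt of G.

Invalid: d/dt[G] - f = (-64*t**2*exp(2*t)*log(t**2 + 3) - 64*t*exp(2*t) - 192*exp(2*t)*log(t**2 + 3))/(t**2 + 3), which is not 0.

d/dt[G] = (-3*t**3 - 128*t**2*sqrt(t**2 + 1)*exp(2*t)*log(t**2 + 3) - 128*t*sqrt(t**2 + 1)*exp(2*t) - 9*t - 384*sqrt(t**2 + 1)*exp(2*t)*log(t**2 + 3))/(4*t**2*sqrt(t**2 + 1) + 12*sqrt(t**2 + 1))
d/dt[G] - f(t) = (-64*t**2*exp(2*t)*log(t**2 + 3) - 64*t*exp(2*t) - 192*exp(2*t)*log(t**2 + 3))/(t**2 + 3) != 0.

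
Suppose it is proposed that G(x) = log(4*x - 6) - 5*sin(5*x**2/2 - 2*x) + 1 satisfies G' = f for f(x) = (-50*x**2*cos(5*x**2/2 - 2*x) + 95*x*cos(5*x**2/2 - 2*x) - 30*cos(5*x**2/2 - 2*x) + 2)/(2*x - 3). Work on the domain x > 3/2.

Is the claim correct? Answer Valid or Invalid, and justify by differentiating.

Valid. The derivative of G reproduces f.

d/dx[G] = (-50*x**2*cos(5*x**2/2 - 2*x) + 95*x*cos(5*x**2/2 - 2*x) - 30*cos(5*x**2/2 - 2*x) + 2)/(2*x - 3)
This equals f(x) exactly, so the claim holds.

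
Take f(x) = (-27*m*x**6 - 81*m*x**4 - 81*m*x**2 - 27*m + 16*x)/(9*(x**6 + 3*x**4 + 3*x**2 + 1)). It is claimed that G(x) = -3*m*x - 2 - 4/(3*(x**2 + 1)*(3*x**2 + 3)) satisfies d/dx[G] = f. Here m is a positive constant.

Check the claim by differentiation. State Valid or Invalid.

d/dx[G] = (-27*m*x**6 - 81*m*x**4 - 81*m*x**2 - 27*m + 16*x)/(9*x**6 + 27*x**4 + 27*x**2 + 9)
This equals f(x) exactly, so the claim holds.

Valid - the claim checks out under differentiation.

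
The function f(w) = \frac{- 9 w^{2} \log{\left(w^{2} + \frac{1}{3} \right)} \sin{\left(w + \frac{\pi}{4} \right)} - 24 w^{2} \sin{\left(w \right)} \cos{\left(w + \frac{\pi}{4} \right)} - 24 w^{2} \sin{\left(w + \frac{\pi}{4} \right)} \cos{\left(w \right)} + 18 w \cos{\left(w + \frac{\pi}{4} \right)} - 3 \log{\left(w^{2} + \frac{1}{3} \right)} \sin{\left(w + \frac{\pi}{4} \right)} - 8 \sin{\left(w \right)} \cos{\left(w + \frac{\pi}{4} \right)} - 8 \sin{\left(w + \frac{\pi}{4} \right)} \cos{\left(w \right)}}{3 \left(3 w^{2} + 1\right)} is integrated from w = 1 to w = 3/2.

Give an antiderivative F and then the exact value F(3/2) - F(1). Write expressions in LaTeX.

f has the shape u'v + uv' for u = \log{\left(w^{2} + \frac{1}{3} \right)} + \frac{8 \cos{\left(w \right)}}{3} and v = \cos{\left(w + \frac{\pi}{4} \right)} — it is the derivative of the product u*v.
F(w) = \log{\left(w^{2} + \frac{1}{3} \right)} \cos{\left(w + \frac{\pi}{4} \right)} + \frac{8 \cos{\left(w \right)} \cos{\left(w + \frac{\pi}{4} \right)}}{3} is an antiderivative of f.
Check: d/dw[\log{\left(w^{2} + \frac{1}{3} \right)} \cos{\left(w + \frac{\pi}{4} \right)} + \frac{8 \cos{\left(w \right)} \cos{\left(w + \frac{\pi}{4} \right)}}{3}] = \frac{- 9 w^{2} \log{\left(w^{2} + \frac{1}{3} \right)} \sin{\left(w + \frac{\pi}{4} \right)} - 24 w^{2} \sin{\left(w \right)} \cos{\left(w + \frac{\pi}{4} \right)} - 24 w^{2} \sin{\left(w + \frac{\pi}{4} \right)} \cos{\left(w \right)} + 18 w \cos{\left(w + \frac{\pi}{4} \right)} - 3 \log{\left(w^{2} + \frac{1}{3} \right)} \sin{\left(w + \frac{\pi}{4} \right)} - 8 \sin{\left(w \right)} \cos{\left(w + \frac{\pi}{4} \right)} - 8 \sin{\left(w + \frac{\pi}{4} \right)} \cos{\left(w \right)}}{9 w^{2} + 3}, which equals f(w).
F(3/2) = \log{\left(\frac{31}{12} \right)} \cos{\left(\frac{\pi}{4} + \frac{3}{2} \right)} + \frac{8 \cos{\left(\frac{3}{2} \right)} \cos{\left(\frac{\pi}{4} + \frac{3}{2} \right)}}{3}; F(1) = \frac{8 \cos{\left(1 \right)} \cos{\left(\frac{\pi}{4} + 1 \right)}}{3} + \log{\left(\frac{4}{3} \right)} \cos{\left(\frac{\pi}{4} + 1 \right)}.
Integral = F(3/2) - F(1) = \log{\left(\frac{31}{12} \right)} \cos{\left(\frac{\pi}{4} + \frac{3}{2} \right)} + \frac{8 \cos{\left(\frac{3}{2} \right)} \cos{\left(\frac{\pi}{4} + \frac{3}{2} \right)}}{3} - \log{\left(\frac{4}{3} \right)} \cos{\left(\frac{\pi}{4} + 1 \right)} - \frac{8 \cos{\left(1 \right)} \cos{\left(\frac{\pi}{4} + 1 \right)}}{3}.

Antiderivative: F(w) = \log{\left(w^{2} + \frac{1}{3} \right)} \cos{\left(w + \frac{\pi}{4} \right)} + \frac{8 \cos{\left(w \right)} \cos{\left(w + \frac{\pi}{4} \right)}}{3}; value = \log{\left(\frac{31}{12} \right)} \cos{\left(\frac{\pi}{4} + \frac{3}{2} \right)} + \frac{8 \cos{\left(\frac{3}{2} \right)} \cos{\left(\frac{\pi}{4} + \frac{3}{2} \right)}}{3} - \log{\left(\frac{4}{3} \right)} \cos{\left(\frac{\pi}{4} + 1 \right)} - \frac{8 \cos{\left(1 \right)} \cos{\left(\frac{\pi}{4} + 1 \right)}}{3}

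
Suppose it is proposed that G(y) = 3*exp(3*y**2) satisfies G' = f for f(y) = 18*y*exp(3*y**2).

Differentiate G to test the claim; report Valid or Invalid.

d/dy[G] = 18*y*exp(3*y**2)
This equals f(y) exactly, so the claim holds.

Valid - differentiating G returns exactly f.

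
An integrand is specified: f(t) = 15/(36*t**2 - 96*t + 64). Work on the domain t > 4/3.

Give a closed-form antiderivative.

An antiderivative is F(t) = -5/(12*t - 16).

A candidate is checked by its d/dt: the result must match f(t).
Check: d/dt[-5/(12*t - 16)] = 15/(36*t**2 - 96*t + 64) = f(t).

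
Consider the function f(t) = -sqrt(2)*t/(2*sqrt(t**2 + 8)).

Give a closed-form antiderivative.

An antiderivative is F(t) = -sqrt(2)*sqrt(t**2 + 8)/2.

f matches the chain-rule pattern g'(h)*h' with inner function h(t) = t**2/2 + 4; substituting u = h(t) collapses the integral.
Check: d/dt[-sqrt(2)*sqrt(t**2 + 8)/2] = -sqrt(2)*t/(2*sqrt(t**2 + 8)) = f(t).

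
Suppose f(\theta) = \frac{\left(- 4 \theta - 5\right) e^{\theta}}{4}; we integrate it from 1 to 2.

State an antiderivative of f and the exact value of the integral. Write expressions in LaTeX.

Antiderivative: F(\theta) = \frac{\left(- 4 \theta - 1\right) e^{\theta}}{4}; value = - \frac{9 e^{2}}{4} + \frac{5 e}{4}

f has the shape u'v + uv' for u = - \theta - \frac{1}{4} and v = e^{\theta} — it is the derivative of the product u*v.
F(\theta) = \frac{\left(- 4 \theta - 1\right) e^{\theta}}{4} is an antiderivative of f.
Check: d/d\theta[\frac{\left(- 4 \theta - 1\right) e^{\theta}}{4}] = - \theta e^{\theta} - \frac{5 e^{\theta}}{4}, which equals f(\theta).
F(2) = - \frac{9 e^{2}}{4}; F(1) = - \frac{5 e}{4}.
Integral = F(2) - F(1) = - \frac{9 e^{2}}{4} + \frac{5 e}{4}.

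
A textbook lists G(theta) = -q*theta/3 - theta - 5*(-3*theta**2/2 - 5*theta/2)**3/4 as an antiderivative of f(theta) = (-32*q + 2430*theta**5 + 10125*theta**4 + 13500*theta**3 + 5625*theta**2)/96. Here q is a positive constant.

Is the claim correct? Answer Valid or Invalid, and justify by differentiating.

Invalid: d/dtheta[G] - f = -1, which is not 0.

d/dtheta[G] = -q/3 + 405*theta**5/16 + 3375*theta**4/32 + 1125*theta**3/8 + 1875*theta**2/32 - 1
d/dtheta[G] - f(theta) = -1 != 0.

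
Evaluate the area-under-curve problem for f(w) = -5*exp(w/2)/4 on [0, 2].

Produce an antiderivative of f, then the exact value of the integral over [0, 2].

Check any antiderivative F(w) by computing F'(w) and comparing it with f(w).
F(w) = -5*exp(w/2)/2 is an antiderivative of f.
Check: d/dw[-5*exp(w/2)/2] = -5*exp(w/2)/4 = f(w).
F(2) = -5*exp(1)/2; F(0) = -5/2.
Integral = F(2) - F(0) = 5/2 - 5*exp(1)/2.

Antiderivative: F(w) = -5*exp(w/2)/2; value = 5/2 - 5*exp(1)/2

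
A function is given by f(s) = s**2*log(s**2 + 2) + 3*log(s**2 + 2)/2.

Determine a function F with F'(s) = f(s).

An antiderivative is F(s) = (-4*s**3 + 3*s*(2*s**2 + 9)*log(s**2 + 2) - 30*s + 30*sqrt(2)*atan(sqrt(2)*s/2))/18.

Integrate term by term and add the pieces.
Check: d/ds[(-4*s**3 + 3*s*(2*s**2 + 9)*log(s**2 + 2) - 30*s + 30*sqrt(2)*atan(sqrt(2)*s/2))/18] = s**2*log(s**2 + 2) + 3*log(s**2 + 2)/2 = f(s).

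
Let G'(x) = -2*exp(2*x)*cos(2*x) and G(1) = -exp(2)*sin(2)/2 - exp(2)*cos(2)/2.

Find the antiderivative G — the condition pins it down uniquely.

G(x) = -exp(2*x)*sin(2*x)/2 - exp(2*x)*cos(2*x)/2

Whatever form G(x) takes, its d/dx must return the stated G'(x).
A general antiderivative is -exp(2*x)*sin(2*x)/2 - exp(2*x)*cos(2*x)/2 + C.
The condition gives C = -exp(2)*sin(2)/2 - exp(2)*cos(2)/2 - (-exp(2)*sin(2)/2 - exp(2)*cos(2)/2) = 0.
So G(x) = -exp(2*x)*sin(2*x)/2 - exp(2*x)*cos(2*x)/2.
Check: d/dx[-exp(2*x)*sin(2*x)/2 - exp(2*x)*cos(2*x)/2] = -2*exp(2*x)*cos(2*x) = G'(x).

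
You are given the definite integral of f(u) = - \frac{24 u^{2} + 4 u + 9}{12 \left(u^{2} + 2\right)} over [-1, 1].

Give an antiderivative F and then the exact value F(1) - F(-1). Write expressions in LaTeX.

Antiderivative: F(u) = \frac{- 48 u - 4 \log{\left(u^{2} + 2 \right)} + 39 \sqrt{2} \operatorname{atan}{\left(\frac{\sqrt{2} u}{2} \right)}}{24}; value = -4 + \frac{13 \sqrt{2} \operatorname{atan}{\left(\frac{\sqrt{2}}{2} \right)}}{4}

Check any antiderivative F(u) by computing F'(u) and comparing it with f(u).
F(u) = \frac{- 48 u - 4 \log{\left(u^{2} + 2 \right)} + 39 \sqrt{2} \operatorname{atan}{\left(\frac{\sqrt{2} u}{2} \right)}}{24} is an antiderivative of f.
Check: d/du[\frac{- 48 u - 4 \log{\left(u^{2} + 2 \right)} + 39 \sqrt{2} \operatorname{atan}{\left(\frac{\sqrt{2} u}{2} \right)}}{24}] = \frac{- 24 u^{2} - 4 u - 9}{12 u^{2} + 24}, which equals f(u).
F(1) = -2 - \frac{\log{\left(3 \right)}}{6} + \frac{13 \sqrt{2} \operatorname{atan}{\left(\frac{\sqrt{2}}{2} \right)}}{8}; F(-1) = - \frac{13 \sqrt{2} \operatorname{atan}{\left(\frac{\sqrt{2}}{2} \right)}}{8} - \frac{\log{\left(3 \right)}}{6} + 2.
Integral = F(1) - F(-1) = -4 + \frac{13 \sqrt{2} \operatorname{atan}{\left(\frac{\sqrt{2}}{2} \right)}}{4}.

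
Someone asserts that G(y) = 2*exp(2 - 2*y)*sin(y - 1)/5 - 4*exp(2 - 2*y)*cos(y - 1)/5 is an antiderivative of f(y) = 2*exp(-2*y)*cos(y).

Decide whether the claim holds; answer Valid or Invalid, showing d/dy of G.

d/dy[G] = 2*exp(2)*exp(-2*y)*cos(y - 1)
d/dy[G] - f(y) = (-2*exp(-2)*cos(y) + 2*cos(y - 1))*exp(2)*exp(-2*y) != 0.

Invalid: d/dy[G] - f = (-2*exp(-2)*cos(y) + 2*cos(y - 1))*exp(2)*exp(-2*y), which is not 0.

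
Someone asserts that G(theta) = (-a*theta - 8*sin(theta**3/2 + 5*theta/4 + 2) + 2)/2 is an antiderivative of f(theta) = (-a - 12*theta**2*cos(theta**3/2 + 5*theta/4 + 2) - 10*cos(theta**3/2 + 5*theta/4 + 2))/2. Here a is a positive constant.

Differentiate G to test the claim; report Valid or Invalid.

d/dtheta[G] = -a/2 - 6*theta**2*cos(theta**3/2 + 5*theta/4 + 2) - 5*cos(theta**3/2 + 5*theta/4 + 2)
This equals f(theta) exactly, so the claim holds.

Valid. The derivative of G reproduces f.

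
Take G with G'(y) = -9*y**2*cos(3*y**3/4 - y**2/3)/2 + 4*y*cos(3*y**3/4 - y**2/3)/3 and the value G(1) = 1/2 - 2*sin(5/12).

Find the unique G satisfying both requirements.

G(y) = 1/2 - 2*sin(3*y**3/4 - y**2/3)

G'(y) matches the chain-rule pattern g'(h)*h' with inner function h(y) = 3*y**3/4 - y**2/3; substituting u = h(y) collapses the integral.
A general antiderivative is -2*sin(3*y**3/4 - y**2/3) + C.
The condition gives C = 1/2 - 2*sin(5/12) - (-2*sin(5/12)) = 1/2.
So G(y) = 1/2 - 2*sin(3*y**3/4 - y**2/3).
Check: d/dy[1/2 - 2*sin(3*y**3/4 - y**2/3)] = -9*y**2*cos(3*y**3/4 - y**2/3)/2 + 4*y*cos(3*y**3/4 - y**2/3)/3 = G'(y).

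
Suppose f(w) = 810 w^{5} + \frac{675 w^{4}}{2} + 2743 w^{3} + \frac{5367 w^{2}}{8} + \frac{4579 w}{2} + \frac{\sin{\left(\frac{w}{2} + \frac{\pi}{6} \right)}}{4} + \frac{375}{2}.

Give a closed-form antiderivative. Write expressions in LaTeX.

The integrand splits into summands that can be handled one at a time.
Check: d/dw[\frac{- 4 w^{4} - 16 w^{3} + 8 w^{2} + 5 \left(6 w^{2} + w + 10\right)^{3} - 4 \cos{\left(\frac{w}{2} + \frac{\pi}{6} \right)} - 2}{8}] = 810 w^{5} + \frac{675 w^{4}}{2} + 2743 w^{3} + \frac{5367 w^{2}}{8} + \frac{4579 w}{2} + \frac{\sin{\left(\frac{w}{2} + \frac{\pi}{6} \right)}}{4} + \frac{375}{2} = f(w).

An antiderivative is F(w) = \frac{- 4 w^{4} - 16 w^{3} + 8 w^{2} + 5 \left(6 w^{2} + w + 10\right)^{3} - 4 \cos{\left(\frac{w}{2} + \frac{\pi}{6} \right)} - 2}{8}.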